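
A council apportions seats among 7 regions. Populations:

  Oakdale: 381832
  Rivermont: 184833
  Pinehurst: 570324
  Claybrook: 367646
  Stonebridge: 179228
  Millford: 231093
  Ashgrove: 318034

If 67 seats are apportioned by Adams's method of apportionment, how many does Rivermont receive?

Standard divisor 2232990/67 ≈ 33328.209; standard quotas: Oakdale 11.457, Rivermont 5.546, Pinehurst 17.112, Claybrook 11.031, Stonebridge 5.378, Millford 6.934, Ashgrove 9.542.
Rounding up gives 12, 6, 18, 12, 6, 7, 10 = 71 seats, so the divisor must be adjusted.
With modified divisor 35500: modified quotas Oakdale 10.756, Rivermont 5.207, Pinehurst 16.065, Claybrook 10.356, Stonebridge 5.049, Millford 6.510, Ashgrove 8.959.
Rounding up: Oakdale 11, Rivermont 6, Pinehurst 17, Claybrook 11, Stonebridge 6, Millford 7, Ashgrove 9 (total 67).
Rivermont receives 6.

6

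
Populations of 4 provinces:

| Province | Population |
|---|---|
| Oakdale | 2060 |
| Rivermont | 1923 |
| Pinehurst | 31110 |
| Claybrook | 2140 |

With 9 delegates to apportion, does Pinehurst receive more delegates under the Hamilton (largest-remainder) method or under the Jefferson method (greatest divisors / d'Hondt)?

Hamilton: Oakdale 0, Rivermont 0, Pinehurst 8, Claybrook 1.
Jefferson: Oakdale 0, Rivermont 0, Pinehurst 9, Claybrook 0.
Pinehurst gets 8 under Hamilton and 9 under Jefferson.

Jefferson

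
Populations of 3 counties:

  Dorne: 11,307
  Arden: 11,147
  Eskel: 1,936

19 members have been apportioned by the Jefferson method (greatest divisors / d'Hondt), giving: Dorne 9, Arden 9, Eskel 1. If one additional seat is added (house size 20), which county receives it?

Dorne

Priority for the next seat is population ÷ (current seats + 1).
Priorities: Dorne 1130.700, Arden 1114.700, Eskel 968.000.
Highest priority: Dorne.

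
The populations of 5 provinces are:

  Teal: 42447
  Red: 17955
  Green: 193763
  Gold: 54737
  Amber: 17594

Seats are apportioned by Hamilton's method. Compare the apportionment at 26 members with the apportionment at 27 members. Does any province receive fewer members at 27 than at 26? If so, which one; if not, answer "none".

Red

At 26 seats: Teal 3, Red 2, Green 16, Gold 4, Amber 1.
At 27 seats: Teal 4, Red 1, Green 16, Gold 5, Amber 1.
Red drops from 2 to 1.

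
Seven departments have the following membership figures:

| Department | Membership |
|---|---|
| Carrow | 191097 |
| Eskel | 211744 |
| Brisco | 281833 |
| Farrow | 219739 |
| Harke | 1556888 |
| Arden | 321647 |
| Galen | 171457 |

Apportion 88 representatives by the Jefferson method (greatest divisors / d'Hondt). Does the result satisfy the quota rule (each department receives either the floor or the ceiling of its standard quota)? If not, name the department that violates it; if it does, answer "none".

Harke

Standard quotas: Carrow 5.692, Eskel 6.307, Brisco 8.395, Farrow 6.545, Harke 46.374, Arden 9.581, Galen 5.107.
Jefferson allocation: Carrow 5, Eskel 6, Brisco 8, Farrow 6, Harke 48, Arden 10, Galen 5.
Harke has quota 46.374 (lower 46, upper 47) but receives 48 — outside the quota interval.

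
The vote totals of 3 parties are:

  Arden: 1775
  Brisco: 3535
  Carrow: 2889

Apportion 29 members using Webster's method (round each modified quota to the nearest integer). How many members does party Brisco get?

Standard divisor 8199/29 ≈ 282.724; standard quotas: Arden 6.278, Brisco 12.503, Carrow 10.218.
Rounding to the nearest integer gives Arden 6, Brisco 13, Carrow 10 — total 29, matching the house size, so no adjustment is needed.
Brisco receives 13.

13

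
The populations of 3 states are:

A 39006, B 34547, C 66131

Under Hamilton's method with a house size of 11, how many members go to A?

Total 139684; standard divisor 139684/11 ≈ 12698.545.
Standard quotas: A 3.0717, B 2.7205, C 5.2078.
Lower quotas: A 3, B 2, C 5 (sum 10, leaving 1 seat).
Remainders in descending order: B 0.7205, C 0.2078, A 0.0717.
Largest remainder: B receives the extra seat.
A receives 3.

3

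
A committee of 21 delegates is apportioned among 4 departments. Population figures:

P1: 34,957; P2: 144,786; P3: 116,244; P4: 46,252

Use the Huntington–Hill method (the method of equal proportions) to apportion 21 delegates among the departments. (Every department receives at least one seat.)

P1=2, P2=9, P3=7, P4=3

With divisor 16298: modified quotas P1 2.145, P2 8.884, P3 7.132, P4 2.838.
Geometric-mean thresholds: P1 √(2·3)=2.449, P2 √(8·9)=8.485, P3 √(7·8)=7.483, P4 √(2·3)=2.449.
Each quota rounded against its threshold gives P1 2, P2 9, P3 7, P4 3 (total 21).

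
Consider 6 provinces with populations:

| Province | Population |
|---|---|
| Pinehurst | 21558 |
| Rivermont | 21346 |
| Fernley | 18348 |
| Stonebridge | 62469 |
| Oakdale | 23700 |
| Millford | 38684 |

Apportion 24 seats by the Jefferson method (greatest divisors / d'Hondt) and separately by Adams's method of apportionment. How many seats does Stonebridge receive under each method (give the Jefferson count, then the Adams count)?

Jefferson: Pinehurst 3, Rivermont 3, Fernley 2, Stonebridge 8, Oakdale 3, Millford 5.
Adams: Pinehurst 3, Rivermont 3, Fernley 3, Stonebridge 7, Oakdale 3, Millford 5.
Stonebridge gets 8 under Jefferson and 7 under Adams.

8 and 7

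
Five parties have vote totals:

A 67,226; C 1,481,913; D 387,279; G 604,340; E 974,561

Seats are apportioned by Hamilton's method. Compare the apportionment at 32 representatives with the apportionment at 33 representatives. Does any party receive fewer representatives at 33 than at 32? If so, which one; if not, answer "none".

At 32 seats: A 1, C 13, D 4, G 5, E 9.
At 33 seats: A 0, C 14, D 4, G 6, E 9.
A drops from 1 to 0.

A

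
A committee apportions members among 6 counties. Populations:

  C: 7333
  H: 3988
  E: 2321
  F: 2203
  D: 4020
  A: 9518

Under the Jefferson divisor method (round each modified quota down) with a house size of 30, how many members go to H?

4

Standard divisor 29383/30 ≈ 979.433; standard quotas: C 7.487, H 4.072, E 2.370, F 2.249, D 4.104, A 9.718.
Rounding down gives 7, 4, 2, 2, 4, 9 = 28 seats, so the divisor must be adjusted.
With modified divisor 900: modified quotas C 8.148, H 4.431, E 2.579, F 2.448, D 4.467, A 10.576.
Rounding down: C 8, H 4, E 2, F 2, D 4, A 10 (total 30).
H receives 4.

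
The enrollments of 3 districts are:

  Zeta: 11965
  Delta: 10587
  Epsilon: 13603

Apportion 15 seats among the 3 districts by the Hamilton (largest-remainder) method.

Zeta 5, Delta 4, Epsilon 6

Total 36155; standard divisor 36155/15 ≈ 2410.333.
Standard quotas: Zeta 4.9640, Delta 4.3923, Epsilon 5.6436.
Lower quotas: Zeta 4, Delta 4, Epsilon 5 (sum 13, leaving 2 seats).
Remainders in descending order: Zeta 0.9640, Epsilon 0.6436, Delta 0.3923.
The surplus seats go to Zeta, Epsilon.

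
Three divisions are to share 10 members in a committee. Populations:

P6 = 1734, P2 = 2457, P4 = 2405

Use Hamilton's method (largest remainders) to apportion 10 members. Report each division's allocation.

The standard divisor is 6596/10 ≈ 659.6.
Standard quotas: P6 2.629, P2 3.725, P4 3.646.
Lower quotas: P6 2, P2 3, P4 3 (sum 8, leaving 2 seats).
Remainders in descending order: P2 0.725, P4 0.646, P6 0.629.
Largest remainders: P2, P4 receive the extra seats.

P6=2, P2=4, P4=4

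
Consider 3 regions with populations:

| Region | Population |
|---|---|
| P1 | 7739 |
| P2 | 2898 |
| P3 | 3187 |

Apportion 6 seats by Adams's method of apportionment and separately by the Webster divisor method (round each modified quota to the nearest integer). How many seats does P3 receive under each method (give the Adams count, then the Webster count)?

2 and 1

Adams: P1 3, P2 1, P3 2.
Webster: P1 4, P2 1, P3 1.
P3 gets 2 under Adams and 1 under Webster.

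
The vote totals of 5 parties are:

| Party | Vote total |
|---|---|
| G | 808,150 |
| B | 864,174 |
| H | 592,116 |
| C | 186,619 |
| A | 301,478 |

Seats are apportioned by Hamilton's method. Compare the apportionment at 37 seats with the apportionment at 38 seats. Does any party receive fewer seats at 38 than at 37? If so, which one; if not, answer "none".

At 37 seats: G 11, B 12, H 8, C 2, A 4.
At 38 seats: G 11, B 12, H 8, C 3, A 4.
No party's allocation decreased.

none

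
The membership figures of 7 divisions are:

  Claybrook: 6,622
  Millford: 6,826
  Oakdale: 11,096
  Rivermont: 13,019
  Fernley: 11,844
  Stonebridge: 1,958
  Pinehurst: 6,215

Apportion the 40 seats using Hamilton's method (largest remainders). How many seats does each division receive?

Claybrook 5, Millford 5, Oakdale 8, Rivermont 9, Fernley 8, Stonebridge 1, Pinehurst 4

Standard divisor: 57580 ÷ 40 ≈ 1439.5.
Standard quotas: Claybrook 4.6002, Millford 4.7419, Oakdale 7.7082, Rivermont 9.0441, Fernley 8.2279, Stonebridge 1.3602, Pinehurst 4.3175.
Lower quotas: Claybrook 4, Millford 4, Oakdale 7, Rivermont 9, Fernley 8, Stonebridge 1, Pinehurst 4 (sum 37, leaving 3 seats).
Remainders in descending order: Millford 0.7419, Oakdale 0.7082, Claybrook 0.6002, Stonebridge 0.3602, Pinehurst 0.3175, Fernley 0.2279, Rivermont 0.0441.
Largest remainders: Millford, Oakdale, Claybrook receive the extra seats.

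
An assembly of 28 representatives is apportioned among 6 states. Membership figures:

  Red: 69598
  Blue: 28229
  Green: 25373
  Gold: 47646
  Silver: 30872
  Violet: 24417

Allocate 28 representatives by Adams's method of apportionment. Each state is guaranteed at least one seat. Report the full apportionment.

Standard divisor 226135/28 ≈ 8076.25; standard quotas: Red 8.618, Blue 3.495, Green 3.142, Gold 5.900, Silver 3.823, Violet 3.023.
Rounding up gives 9, 4, 4, 6, 4, 4 = 31 seats, so the divisor must be adjusted.
With modified divisor 9100: modified quotas Red 7.648, Blue 3.102, Green 2.788, Gold 5.236, Silver 3.393, Violet 2.683.
Rounding up: Red 8, Blue 4, Green 3, Gold 6, Silver 4, Violet 3 (total 28).

Red: 8, Blue: 4, Green: 3, Gold: 6, Silver: 4, Violet: 3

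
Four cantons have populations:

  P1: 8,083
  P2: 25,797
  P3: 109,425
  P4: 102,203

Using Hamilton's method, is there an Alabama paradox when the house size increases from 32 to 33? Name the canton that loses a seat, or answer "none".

At 32 seats: P1 1, P2 4, P3 14, P4 13.
At 33 seats: P1 1, P2 3, P3 15, P4 14.
P2 drops from 4 to 3.

P2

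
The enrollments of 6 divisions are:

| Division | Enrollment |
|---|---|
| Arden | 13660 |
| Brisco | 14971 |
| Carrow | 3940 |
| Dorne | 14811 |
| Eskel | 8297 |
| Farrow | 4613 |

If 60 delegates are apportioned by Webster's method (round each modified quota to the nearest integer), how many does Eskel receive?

Standard divisor 60292/60 ≈ 1004.867; standard quotas: Arden 13.594, Brisco 14.898, Carrow 3.921, Dorne 14.739, Eskel 8.257, Farrow 4.591.
Rounding to the nearest integer gives 14, 15, 4, 15, 8, 5 = 61 seats, so the divisor must be adjusted.
With modified divisor 1020: modified quotas Arden 13.392, Brisco 14.677, Carrow 3.863, Dorne 14.521, Eskel 8.134, Farrow 4.523.
Rounding to the nearest integer: Arden 13, Brisco 15, Carrow 4, Dorne 15, Eskel 8, Farrow 5 (total 60).
Eskel receives 8.

8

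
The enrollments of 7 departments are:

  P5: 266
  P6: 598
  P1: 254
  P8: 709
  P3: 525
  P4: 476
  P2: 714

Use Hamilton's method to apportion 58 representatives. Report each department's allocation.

The standard divisor is 3542/58 ≈ 61.069.
Standard quotas: P5 4.356, P6 9.792, P1 4.159, P8 11.610, P3 8.597, P4 7.794, P2 11.692.
Lower quotas: P5 4, P6 9, P1 4, P8 11, P3 8, P4 7, P2 11 (sum 54, leaving 4 seats).
Remainders in descending order: P4 0.794, P6 0.792, P2 0.692, P8 0.610, P3 0.597, P5 0.356, P1 0.159.
Largest remainders: P4, P6, P2, P8 receive the extra seats.

P5: 4; P6: 10; P1: 4; P8: 12; P3: 8; P4: 8; P2: 12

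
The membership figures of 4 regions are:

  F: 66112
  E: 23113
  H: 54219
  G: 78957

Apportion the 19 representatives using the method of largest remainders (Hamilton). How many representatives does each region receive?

F 6, E 2, H 4, G 7

Standard divisor: 222401 ÷ 19 ≈ 11705.316.
Standard quotas: F 5.6480, E 1.9746, H 4.6320, G 6.7454.
Lower quotas: F 5, E 1, H 4, G 6 (sum 16, leaving 3 seats).
Remainders in descending order: E 0.9746, G 0.7454, F 0.6480, H 0.6320.
Largest remainders: E, G, F receive the extra seats.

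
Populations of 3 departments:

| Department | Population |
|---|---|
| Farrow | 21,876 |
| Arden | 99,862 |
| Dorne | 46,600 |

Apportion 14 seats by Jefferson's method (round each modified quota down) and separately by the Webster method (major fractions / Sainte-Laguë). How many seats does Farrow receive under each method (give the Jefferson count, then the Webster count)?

1 and 2

Jefferson: Farrow 1, Arden 9, Dorne 4.
Webster: Farrow 2, Arden 8, Dorne 4.
Farrow gets 1 under Jefferson and 2 under Webster.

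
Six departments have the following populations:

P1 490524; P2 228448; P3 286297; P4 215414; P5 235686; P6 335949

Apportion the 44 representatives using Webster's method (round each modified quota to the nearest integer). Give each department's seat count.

Standard divisor 1792318/44 ≈ 40734.5; standard quotas: P1 12.042, P2 5.608, P3 7.028, P4 5.288, P5 5.786, P6 8.247.
Rounding to the nearest integer gives P1 12, P2 6, P3 7, P4 5, P5 6, P6 8 — total 44, matching the house size, so no adjustment is needed.

P1 12; P2 6; P3 7; P4 5; P5 6; P6 8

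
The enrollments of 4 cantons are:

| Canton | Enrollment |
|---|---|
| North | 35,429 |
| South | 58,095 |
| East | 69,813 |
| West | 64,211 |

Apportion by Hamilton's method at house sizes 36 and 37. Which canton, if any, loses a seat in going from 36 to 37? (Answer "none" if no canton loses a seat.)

none

At 36 seats: North 6, South 9, East 11, West 10.
At 37 seats: North 6, South 10, East 11, West 10.
No canton's allocation decreased.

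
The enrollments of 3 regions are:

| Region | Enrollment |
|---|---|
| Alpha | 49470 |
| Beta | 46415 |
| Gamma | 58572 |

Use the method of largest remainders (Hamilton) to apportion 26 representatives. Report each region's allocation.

Total 154457; standard divisor 154457/26 ≈ 5940.654.
Standard quotas: Alpha 8.3274, Beta 7.8131, Gamma 9.8595.
Lower quotas: Alpha 8, Beta 7, Gamma 9 (sum 24, leaving 2 seats).
Remainders in descending order: Gamma 0.8595, Beta 0.8131, Alpha 0.3274.
Largest remainders: Gamma, Beta receive the extra seats.

Alpha 8, Beta 8, Gamma 10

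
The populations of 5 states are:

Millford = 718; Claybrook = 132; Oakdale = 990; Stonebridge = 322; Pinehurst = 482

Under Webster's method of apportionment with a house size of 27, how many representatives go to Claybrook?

1

Standard divisor 2644/27 ≈ 97.926; standard quotas: Millford 7.332, Claybrook 1.348, Oakdale 10.110, Stonebridge 3.288, Pinehurst 4.922.
Rounding to the nearest integer gives 7, 1, 10, 3, 5 = 26 seats, so the divisor must be adjusted.
With modified divisor 95: modified quotas Millford 7.558, Claybrook 1.389, Oakdale 10.421, Stonebridge 3.389, Pinehurst 5.074.
Rounding to the nearest integer: Millford 8, Claybrook 1, Oakdale 10, Stonebridge 3, Pinehurst 5 (total 27).
Claybrook receives 1.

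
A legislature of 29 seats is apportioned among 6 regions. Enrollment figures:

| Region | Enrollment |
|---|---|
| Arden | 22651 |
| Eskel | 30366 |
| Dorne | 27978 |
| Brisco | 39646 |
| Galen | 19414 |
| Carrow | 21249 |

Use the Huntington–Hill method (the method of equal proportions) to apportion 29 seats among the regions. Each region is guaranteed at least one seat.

With divisor 5574: modified quotas Arden 4.064, Eskel 5.448, Dorne 5.019, Brisco 7.113, Galen 3.483, Carrow 3.812.
Geometric-mean thresholds: Arden √(4·5)=4.472, Eskel √(5·6)=5.477, Dorne √(5·6)=5.477, Brisco √(7·8)=7.483, Galen √(3·4)=3.464, Carrow √(3·4)=3.464.
Each quota rounded against its threshold gives Arden 4, Eskel 5, Dorne 5, Brisco 7, Galen 4, Carrow 4 (total 29).

Arden: 4, Eskel: 5, Dorne: 5, Brisco: 7, Galen: 4, Carrow: 4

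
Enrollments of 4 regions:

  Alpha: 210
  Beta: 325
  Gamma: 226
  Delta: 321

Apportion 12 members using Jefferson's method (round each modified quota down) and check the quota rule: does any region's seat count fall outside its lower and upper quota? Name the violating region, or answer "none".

none

Standard quotas: Alpha 2.329, Beta 3.604, Gamma 2.506, Delta 3.560.
Jefferson allocation: Alpha 2, Beta 4, Gamma 2, Delta 4.
Every allocation lies between the lower and upper quota.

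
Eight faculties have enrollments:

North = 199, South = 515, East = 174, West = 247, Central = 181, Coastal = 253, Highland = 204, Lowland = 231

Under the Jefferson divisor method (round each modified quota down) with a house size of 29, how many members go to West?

4

Standard divisor 2004/29 ≈ 69.103; standard quotas: North 2.880, South 7.453, East 2.518, West 3.574, Central 2.619, Coastal 3.661, Highland 2.952, Lowland 3.343.
Rounding down gives 2, 7, 2, 3, 2, 3, 2, 3 = 24 seats, so the divisor must be adjusted.
With modified divisor 61: modified quotas North 3.262, South 8.443, East 2.852, West 4.049, Central 2.967, Coastal 4.148, Highland 3.344, Lowland 3.787.
Rounding down: North 3, South 8, East 2, West 4, Central 2, Coastal 4, Highland 3, Lowland 3 (total 29).
West receives 4.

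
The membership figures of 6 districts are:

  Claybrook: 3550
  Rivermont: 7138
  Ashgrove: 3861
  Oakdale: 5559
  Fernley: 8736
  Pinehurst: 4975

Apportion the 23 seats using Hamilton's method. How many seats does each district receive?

Claybrook: 2, Rivermont: 5, Ashgrove: 3, Oakdale: 4, Fernley: 6, Pinehurst: 3

Standard divisor: 33819 ÷ 23 ≈ 1470.391.
Standard quotas: Claybrook 2.4143, Rivermont 4.8545, Ashgrove 2.6258, Oakdale 3.7806, Fernley 5.9413, Pinehurst 3.3835.
Lower quotas: Claybrook 2, Rivermont 4, Ashgrove 2, Oakdale 3, Fernley 5, Pinehurst 3 (sum 19, leaving 4 seats).
Remainders in descending order: Fernley 0.9413, Rivermont 0.8545, Oakdale 0.7806, Ashgrove 0.6258, Claybrook 0.4143, Pinehurst 0.3835.
Largest remainders: Fernley, Rivermont, Oakdale, Ashgrove receive the extra seats.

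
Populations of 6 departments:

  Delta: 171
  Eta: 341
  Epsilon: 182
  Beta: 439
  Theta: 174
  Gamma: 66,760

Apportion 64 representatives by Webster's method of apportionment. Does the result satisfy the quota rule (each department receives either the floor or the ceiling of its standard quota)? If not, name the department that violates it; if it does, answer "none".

Standard quotas: Delta 0.161, Eta 0.321, Epsilon 0.171, Beta 0.413, Theta 0.164, Gamma 62.771.
Webster allocation: Delta 0, Eta 0, Epsilon 0, Beta 0, Theta 0, Gamma 64.
Gamma has quota 62.771 (lower 62, upper 63) but receives 64 — outside the quota interval.

Gamma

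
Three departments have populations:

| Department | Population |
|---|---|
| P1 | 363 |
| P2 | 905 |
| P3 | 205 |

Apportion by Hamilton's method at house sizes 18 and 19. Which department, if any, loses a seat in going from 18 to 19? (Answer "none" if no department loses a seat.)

P3

At 18 seats: P1 4, P2 11, P3 3.
At 19 seats: P1 5, P2 12, P3 2.
P3 drops from 3 to 2.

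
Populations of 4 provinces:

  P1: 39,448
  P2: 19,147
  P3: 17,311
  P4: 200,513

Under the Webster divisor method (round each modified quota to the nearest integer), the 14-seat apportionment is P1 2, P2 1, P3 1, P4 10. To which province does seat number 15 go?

Priority for the next seat is population ÷ (current seats + 0.5).
Priorities: P1 15779.200, P2 12764.667, P3 11540.667, P4 19096.476.
Highest priority: P4.

P4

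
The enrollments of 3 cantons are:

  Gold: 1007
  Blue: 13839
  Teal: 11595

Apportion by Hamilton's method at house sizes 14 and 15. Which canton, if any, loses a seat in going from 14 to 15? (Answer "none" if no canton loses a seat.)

Gold

At 14 seats: Gold 1, Blue 7, Teal 6.
At 15 seats: Gold 0, Blue 8, Teal 7.
Gold drops from 1 to 0.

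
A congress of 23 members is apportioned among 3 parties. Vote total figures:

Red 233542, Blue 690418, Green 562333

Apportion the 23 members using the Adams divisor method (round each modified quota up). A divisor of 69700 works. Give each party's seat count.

With modified divisor 69700: modified quotas Red 3.351, Blue 9.906, Green 8.068.
Rounding up: Red 4, Blue 10, Green 9 (total 23).

Red 4; Blue 10; Green 9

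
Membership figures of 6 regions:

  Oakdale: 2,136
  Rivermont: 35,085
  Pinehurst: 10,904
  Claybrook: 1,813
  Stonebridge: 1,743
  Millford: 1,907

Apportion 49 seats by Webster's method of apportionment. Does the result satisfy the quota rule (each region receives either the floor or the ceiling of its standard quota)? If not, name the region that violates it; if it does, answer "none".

Standard quotas: Oakdale 1.953, Rivermont 32.081, Pinehurst 9.970, Claybrook 1.658, Stonebridge 1.594, Millford 1.744.
Webster allocation: Oakdale 2, Rivermont 31, Pinehurst 10, Claybrook 2, Stonebridge 2, Millford 2.
Rivermont has quota 32.081 (lower 32, upper 33) but receives 31 — outside the quota interval.

Rivermont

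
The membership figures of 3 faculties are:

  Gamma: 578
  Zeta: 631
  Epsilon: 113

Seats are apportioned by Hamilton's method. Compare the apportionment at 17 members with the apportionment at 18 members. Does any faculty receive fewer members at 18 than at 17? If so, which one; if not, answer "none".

At 17 seats: Gamma 7, Zeta 8, Epsilon 2.
At 18 seats: Gamma 8, Zeta 9, Epsilon 1.
Epsilon drops from 2 to 1.

Epsilon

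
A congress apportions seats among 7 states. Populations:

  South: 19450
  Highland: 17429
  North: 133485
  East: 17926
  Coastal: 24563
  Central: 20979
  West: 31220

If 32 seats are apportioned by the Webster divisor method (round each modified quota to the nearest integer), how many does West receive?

Standard divisor 265052/32 ≈ 8282.875; standard quotas: South 2.348, Highland 2.104, North 16.116, East 2.164, Coastal 2.966, Central 2.533, West 3.769.
Rounding to the nearest integer gives South 2, Highland 2, North 16, East 2, Coastal 3, Central 3, West 4 — total 32, matching the house size, so no adjustment is needed.
West receives 4.

4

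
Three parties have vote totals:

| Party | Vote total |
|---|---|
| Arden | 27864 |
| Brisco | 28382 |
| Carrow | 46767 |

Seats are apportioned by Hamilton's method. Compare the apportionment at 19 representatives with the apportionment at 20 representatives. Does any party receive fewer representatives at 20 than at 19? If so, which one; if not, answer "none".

At 19 seats: Arden 5, Brisco 5, Carrow 9.
At 20 seats: Arden 5, Brisco 6, Carrow 9.
No party's allocation decreased.

none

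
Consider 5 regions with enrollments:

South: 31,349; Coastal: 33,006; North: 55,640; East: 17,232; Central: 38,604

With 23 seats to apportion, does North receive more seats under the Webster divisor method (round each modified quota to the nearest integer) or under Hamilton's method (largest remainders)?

Webster: South 4, Coastal 4, North 8, East 2, Central 5.
Hamilton: South 4, Coastal 5, North 7, East 2, Central 5.
North gets 8 under Webster and 7 under Hamilton.

Webster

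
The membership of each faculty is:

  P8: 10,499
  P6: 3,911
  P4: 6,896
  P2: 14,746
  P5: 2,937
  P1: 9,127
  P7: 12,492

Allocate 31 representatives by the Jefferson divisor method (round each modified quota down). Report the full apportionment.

Standard divisor 60608/31 ≈ 1955.097; standard quotas: P8 5.370, P6 2.000, P4 3.527, P2 7.542, P5 1.502, P1 4.668, P7 6.389.
Rounding down gives 5, 2, 3, 7, 1, 4, 6 = 28 seats, so the divisor must be adjusted.
With modified divisor 1770: modified quotas P8 5.932, P6 2.210, P4 3.896, P2 8.331, P5 1.659, P1 5.156, P7 7.058.
Rounding down: P8 5, P6 2, P4 3, P2 8, P5 1, P1 5, P7 7 (total 31).

P8=5; P6=2; P4=3; P2=8; P5=1; P1=5; P7=7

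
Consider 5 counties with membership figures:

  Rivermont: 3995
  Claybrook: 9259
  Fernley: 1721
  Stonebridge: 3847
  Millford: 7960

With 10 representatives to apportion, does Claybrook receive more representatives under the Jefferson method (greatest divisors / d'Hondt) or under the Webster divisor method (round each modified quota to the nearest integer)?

Jefferson

Jefferson: Rivermont 2, Claybrook 4, Fernley 0, Stonebridge 1, Millford 3.
Webster: Rivermont 2, Claybrook 3, Fernley 1, Stonebridge 1, Millford 3.
Claybrook gets 4 under Jefferson and 3 under Webster.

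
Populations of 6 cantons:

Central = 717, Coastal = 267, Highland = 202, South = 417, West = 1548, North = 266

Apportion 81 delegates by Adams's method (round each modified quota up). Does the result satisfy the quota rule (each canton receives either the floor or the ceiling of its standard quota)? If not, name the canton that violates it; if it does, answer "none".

Standard quotas: Central 16.996, Coastal 6.329, Highland 4.788, South 9.885, West 36.695, North 6.306.
Adams allocation: Central 17, Coastal 7, Highland 5, South 10, West 35, North 7.
West has quota 36.695 (lower 36, upper 37) but receives 35 — outside the quota interval.

West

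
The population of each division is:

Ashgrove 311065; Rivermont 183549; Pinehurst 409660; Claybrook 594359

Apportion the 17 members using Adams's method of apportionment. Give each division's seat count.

Standard divisor 1498633/17 ≈ 88154.882; standard quotas: Ashgrove 3.529, Rivermont 2.082, Pinehurst 4.647, Claybrook 6.742.
Rounding up gives 4, 3, 5, 7 = 19 seats, so the divisor must be adjusted.
With modified divisor 100700: modified quotas Ashgrove 3.089, Rivermont 1.823, Pinehurst 4.068, Claybrook 5.902.
Rounding up: Ashgrove 4, Rivermont 2, Pinehurst 5, Claybrook 6 (total 17).

Ashgrove 4; Rivermont 2; Pinehurst 5; Claybrook 6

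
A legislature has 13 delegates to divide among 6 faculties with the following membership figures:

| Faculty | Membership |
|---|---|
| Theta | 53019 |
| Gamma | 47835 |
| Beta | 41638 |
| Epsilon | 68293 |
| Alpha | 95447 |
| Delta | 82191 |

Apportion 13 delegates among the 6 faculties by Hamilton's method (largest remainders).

Theta: 2, Gamma: 2, Beta: 1, Epsilon: 2, Alpha: 3, Delta: 3

Total 388423; standard divisor 388423/13 ≈ 29878.692.
Standard quotas: Theta 1.7745, Gamma 1.6010, Beta 1.3936, Epsilon 2.2857, Alpha 3.1945, Delta 2.7508.
Lower quotas: Theta 1, Gamma 1, Beta 1, Epsilon 2, Alpha 3, Delta 2 (sum 10, leaving 3 seats).
Remainders in descending order: Theta 0.7745, Delta 0.7508, Gamma 0.6010, Beta 0.3936, Epsilon 0.2857, Alpha 0.1945.
The surplus seats go to Theta, Delta, Gamma.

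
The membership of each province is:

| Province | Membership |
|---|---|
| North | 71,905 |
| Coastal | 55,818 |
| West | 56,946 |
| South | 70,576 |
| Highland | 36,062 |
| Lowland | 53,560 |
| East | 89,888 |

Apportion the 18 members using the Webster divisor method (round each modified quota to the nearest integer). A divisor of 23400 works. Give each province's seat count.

With modified divisor 23400: modified quotas North 3.073, Coastal 2.385, West 2.434, South 3.016, Highland 1.541, Lowland 2.289, East 3.841.
Rounding to the nearest integer: North 3, Coastal 2, West 2, South 3, Highland 2, Lowland 2, East 4 (total 18).

North: 3, Coastal: 2, West: 2, South: 3, Highland: 2, Lowland: 2, East: 4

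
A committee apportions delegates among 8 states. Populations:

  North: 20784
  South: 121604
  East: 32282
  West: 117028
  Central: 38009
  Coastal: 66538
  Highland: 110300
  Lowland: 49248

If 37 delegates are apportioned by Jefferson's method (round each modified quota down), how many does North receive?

1

Standard divisor 555793/37 ≈ 15021.432; standard quotas: North 1.384, South 8.095, East 2.149, West 7.791, Central 2.530, Coastal 4.430, Highland 7.343, Lowland 3.279.
Rounding down gives 1, 8, 2, 7, 2, 4, 7, 3 = 34 seats, so the divisor must be adjusted.
With modified divisor 13400: modified quotas North 1.551, South 9.075, East 2.409, West 8.733, Central 2.836, Coastal 4.966, Highland 8.231, Lowland 3.675.
Rounding down: North 1, South 9, East 2, West 8, Central 2, Coastal 4, Highland 8, Lowland 3 (total 37).
North receives 1.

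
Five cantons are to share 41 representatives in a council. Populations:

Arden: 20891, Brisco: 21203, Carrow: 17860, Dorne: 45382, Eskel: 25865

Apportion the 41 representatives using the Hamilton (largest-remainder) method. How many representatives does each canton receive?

Arden=6, Brisco=7, Carrow=6, Dorne=14, Eskel=8

Standard divisor: 131201 ÷ 41 ≈ 3200.024.
Standard quotas: Arden 6.5284, Brisco 6.6259, Carrow 5.5812, Dorne 14.1818, Eskel 8.0828.
Lower quotas: Arden 6, Brisco 6, Carrow 5, Dorne 14, Eskel 8 (sum 39, leaving 2 seats).
Remainders in descending order: Brisco 0.6259, Carrow 0.5812, Arden 0.5284, Dorne 0.1818, Eskel 0.0828.
Largest remainders: Brisco, Carrow receive the extra seats.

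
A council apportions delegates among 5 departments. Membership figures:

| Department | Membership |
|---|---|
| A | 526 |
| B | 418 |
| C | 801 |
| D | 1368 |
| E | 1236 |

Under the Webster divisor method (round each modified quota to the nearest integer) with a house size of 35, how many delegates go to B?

3

Standard divisor 4349/35 ≈ 124.257; standard quotas: A 4.233, B 3.364, C 6.446, D 11.009, E 9.947.
Rounding to the nearest integer gives 4, 3, 6, 11, 10 = 34 seats, so the divisor must be adjusted.
With modified divisor 121: modified quotas A 4.347, B 3.455, C 6.620, D 11.306, E 10.215.
Rounding to the nearest integer: A 4, B 3, C 7, D 11, E 10 (total 35).
B receives 3.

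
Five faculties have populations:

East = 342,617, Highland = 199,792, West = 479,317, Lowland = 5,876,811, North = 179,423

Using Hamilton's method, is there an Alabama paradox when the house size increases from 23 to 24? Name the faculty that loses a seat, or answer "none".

At 23 seats: East 1, Highland 1, West 1, Lowland 19, North 1.
At 24 seats: East 1, Highland 1, West 2, Lowland 20, North 0.
North drops from 1 to 0.

North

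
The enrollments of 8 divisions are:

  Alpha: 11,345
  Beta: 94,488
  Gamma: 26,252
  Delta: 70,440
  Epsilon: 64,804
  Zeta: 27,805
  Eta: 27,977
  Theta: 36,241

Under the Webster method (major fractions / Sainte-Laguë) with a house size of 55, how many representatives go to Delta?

Standard divisor 359352/55 ≈ 6533.673; standard quotas: Alpha 1.736, Beta 14.462, Gamma 4.018, Delta 10.781, Epsilon 9.918, Zeta 4.256, Eta 4.282, Theta 5.547.
Rounding to the nearest integer gives Alpha 2, Beta 14, Gamma 4, Delta 11, Epsilon 10, Zeta 4, Eta 4, Theta 6 — total 55, matching the house size, so no adjustment is needed.
Delta receives 11.

11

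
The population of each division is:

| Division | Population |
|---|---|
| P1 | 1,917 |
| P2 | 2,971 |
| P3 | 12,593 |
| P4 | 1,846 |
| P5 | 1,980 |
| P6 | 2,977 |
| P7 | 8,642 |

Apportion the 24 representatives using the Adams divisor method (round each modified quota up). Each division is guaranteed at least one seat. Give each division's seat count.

Standard divisor 32926/24 ≈ 1371.917; standard quotas: P1 1.397, P2 2.166, P3 9.179, P4 1.346, P5 1.443, P6 2.170, P7 6.299.
Rounding up gives 2, 3, 10, 2, 2, 3, 7 = 29 seats, so the divisor must be adjusted.
With modified divisor 1700: modified quotas P1 1.128, P2 1.748, P3 7.408, P4 1.086, P5 1.165, P6 1.751, P7 5.084.
Rounding up: P1 2, P2 2, P3 8, P4 2, P5 2, P6 2, P7 6 (total 24).

P1 2, P2 2, P3 8, P4 2, P5 2, P6 2, P7 6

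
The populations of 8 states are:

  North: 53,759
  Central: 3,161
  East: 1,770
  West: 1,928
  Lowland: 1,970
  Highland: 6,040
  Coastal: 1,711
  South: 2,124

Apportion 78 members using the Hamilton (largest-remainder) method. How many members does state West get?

The standard divisor is 72463/78 ≈ 929.013.
Standard quotas: North 57.8668, Central 3.4025, East 1.9052, West 2.0753, Lowland 2.1205, Highland 6.5015, Coastal 1.8417, South 2.2863.
Lower quotas: North 57, Central 3, East 1, West 2, Lowland 2, Highland 6, Coastal 1, South 2 (sum 74, leaving 4 seats).
Remainders in descending order: East 0.9052, North 0.8668, Coastal 0.8417, Highland 0.5015, Central 0.4025, South 0.2863, Lowland 0.1205, West 0.0753.
Largest remainders: East, North, Coastal, Highland receive the extra seats.
West receives 2.

2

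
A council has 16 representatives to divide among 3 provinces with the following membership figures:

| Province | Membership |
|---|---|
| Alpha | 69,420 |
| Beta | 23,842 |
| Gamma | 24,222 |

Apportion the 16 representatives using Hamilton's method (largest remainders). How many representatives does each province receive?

Standard divisor: 117484 ÷ 16 ≈ 7342.75.
Standard quotas: Alpha 9.4542, Beta 3.2470, Gamma 3.2988.
Lower quotas: Alpha 9, Beta 3, Gamma 3 (sum 15, leaving 1 seat).
Remainders in descending order: Alpha 0.4542, Gamma 0.2988, Beta 0.2470.
The surplus seat goes to Alpha.

Alpha 10; Beta 3; Gamma 3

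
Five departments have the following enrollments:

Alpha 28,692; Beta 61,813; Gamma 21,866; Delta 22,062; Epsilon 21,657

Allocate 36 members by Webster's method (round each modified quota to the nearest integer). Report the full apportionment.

Alpha=7; Beta=14; Gamma=5; Delta=5; Epsilon=5

Standard divisor 156090/36 ≈ 4335.833; standard quotas: Alpha 6.617, Beta 14.256, Gamma 5.043, Delta 5.088, Epsilon 4.995.
Rounding to the nearest integer gives Alpha 7, Beta 14, Gamma 5, Delta 5, Epsilon 5 — total 36, matching the house size, so no adjustment is needed.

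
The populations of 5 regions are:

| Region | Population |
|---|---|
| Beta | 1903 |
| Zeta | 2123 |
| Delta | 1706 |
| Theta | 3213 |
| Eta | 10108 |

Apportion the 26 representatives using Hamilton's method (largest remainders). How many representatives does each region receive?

Beta=3; Zeta=3; Delta=2; Theta=4; Eta=14

Total 19053; standard divisor 19053/26 ≈ 732.808.
Standard quotas: Beta 2.5969, Zeta 2.8971, Delta 2.3280, Theta 4.3845, Eta 13.7935.
Lower quotas: Beta 2, Zeta 2, Delta 2, Theta 4, Eta 13 (sum 23, leaving 3 seats).
Remainders in descending order: Zeta 0.8971, Eta 0.7935, Beta 0.5969, Theta 0.3845, Delta 0.3280.
Largest remainders: Zeta, Eta, Beta receive the extra seats.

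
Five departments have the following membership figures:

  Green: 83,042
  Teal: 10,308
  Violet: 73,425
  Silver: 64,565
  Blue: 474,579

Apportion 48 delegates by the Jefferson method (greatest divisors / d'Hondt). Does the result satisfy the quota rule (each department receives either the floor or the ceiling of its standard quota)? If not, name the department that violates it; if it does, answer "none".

Blue

Standard quotas: Green 5.647, Teal 0.701, Violet 4.993, Silver 4.390, Blue 32.270.
Jefferson allocation: Green 5, Teal 0, Violet 5, Silver 4, Blue 34.
Blue has quota 32.270 (lower 32, upper 33) but receives 34 — outside the quota interval.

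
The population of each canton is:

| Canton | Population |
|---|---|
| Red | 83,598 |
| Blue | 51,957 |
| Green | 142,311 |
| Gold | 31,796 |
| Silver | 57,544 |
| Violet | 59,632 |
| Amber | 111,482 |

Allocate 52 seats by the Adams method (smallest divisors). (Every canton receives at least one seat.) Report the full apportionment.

Red: 8, Blue: 5, Green: 13, Gold: 3, Silver: 6, Violet: 6, Amber: 11

Standard divisor 538320/52 ≈ 10352.308; standard quotas: Red 8.075, Blue 5.019, Green 13.747, Gold 3.071, Silver 5.559, Violet 5.760, Amber 10.769.
Rounding up gives 9, 6, 14, 4, 6, 6, 11 = 56 seats, so the divisor must be adjusted.
With modified divisor 11000: modified quotas Red 7.600, Blue 4.723, Green 12.937, Gold 2.891, Silver 5.231, Violet 5.421, Amber 10.135.
Rounding up: Red 8, Blue 5, Green 13, Gold 3, Silver 6, Violet 6, Amber 11 (total 52).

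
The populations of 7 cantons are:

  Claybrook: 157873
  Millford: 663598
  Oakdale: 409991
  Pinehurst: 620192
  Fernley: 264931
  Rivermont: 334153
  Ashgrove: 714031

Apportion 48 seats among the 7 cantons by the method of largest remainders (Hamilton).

Standard divisor: 3164769 ÷ 48 ≈ 65932.688.
Standard quotas: Claybrook 2.3945, Millford 10.0648, Oakdale 6.2183, Pinehurst 9.4064, Fernley 4.0182, Rivermont 5.0681, Ashgrove 10.8297.
Lower quotas: Claybrook 2, Millford 10, Oakdale 6, Pinehurst 9, Fernley 4, Rivermont 5, Ashgrove 10 (sum 46, leaving 2 seats).
Remainders in descending order: Ashgrove 0.8297, Pinehurst 0.4064, Claybrook 0.3945, Oakdale 0.2183, Rivermont 0.0681, Millford 0.0648, Fernley 0.0182.
The surplus seats go to Ashgrove, Pinehurst.

Claybrook=2, Millford=10, Oakdale=6, Pinehurst=10, Fernley=4, Rivermont=5, Ashgrove=11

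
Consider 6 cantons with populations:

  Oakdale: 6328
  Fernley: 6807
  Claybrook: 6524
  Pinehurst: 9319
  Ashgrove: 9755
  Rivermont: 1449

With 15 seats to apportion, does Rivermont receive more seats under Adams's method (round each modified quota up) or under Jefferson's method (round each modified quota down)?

Adams

Adams: Oakdale 2, Fernley 3, Claybrook 3, Pinehurst 3, Ashgrove 3, Rivermont 1.
Jefferson: Oakdale 2, Fernley 3, Claybrook 2, Pinehurst 4, Ashgrove 4, Rivermont 0.
Rivermont gets 1 under Adams and 0 under Jefferson.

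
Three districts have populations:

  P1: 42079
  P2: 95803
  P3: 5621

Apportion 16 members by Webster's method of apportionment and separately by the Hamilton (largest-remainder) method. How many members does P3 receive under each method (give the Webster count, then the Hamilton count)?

Webster: P1 5, P2 10, P3 1.
Hamilton: P1 5, P2 11, P3 0.
P3 gets 1 under Webster and 0 under Hamilton.

1 and 0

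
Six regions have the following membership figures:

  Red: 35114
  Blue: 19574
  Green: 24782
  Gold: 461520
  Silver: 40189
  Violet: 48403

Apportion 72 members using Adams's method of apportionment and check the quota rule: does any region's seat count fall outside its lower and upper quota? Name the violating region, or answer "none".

Gold

Standard quotas: Red 4.016, Blue 2.239, Green 2.834, Gold 52.780, Silver 4.596, Violet 5.535.
Adams allocation: Red 4, Blue 3, Green 3, Gold 51, Silver 5, Violet 6.
Gold has quota 52.780 (lower 52, upper 53) but receives 51 — outside the quota interval.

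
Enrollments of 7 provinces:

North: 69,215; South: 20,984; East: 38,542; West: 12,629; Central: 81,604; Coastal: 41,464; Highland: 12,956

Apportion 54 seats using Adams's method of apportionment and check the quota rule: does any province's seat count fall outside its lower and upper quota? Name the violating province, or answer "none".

Standard quotas: North 13.474, South 4.085, East 7.503, West 2.458, Central 15.886, Coastal 8.072, Highland 2.522.
Adams allocation: North 13, South 4, East 8, West 3, Central 15, Coastal 8, Highland 3.
Every allocation lies between the lower and upper quota.

none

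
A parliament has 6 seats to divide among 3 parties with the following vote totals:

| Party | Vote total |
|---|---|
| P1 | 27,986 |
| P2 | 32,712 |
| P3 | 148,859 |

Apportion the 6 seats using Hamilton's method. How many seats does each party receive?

Standard divisor: 209557 ÷ 6 ≈ 34926.167.
Standard quotas: P1 0.8013, P2 0.9366, P3 4.2621.
Lower quotas: P1 0, P2 0, P3 4 (sum 4, leaving 2 seats).
Remainders in descending order: P2 0.9366, P1 0.8013, P3 0.2621.
Largest remainders: P2, P1 receive the extra seats.

P1=1; P2=1; P3=4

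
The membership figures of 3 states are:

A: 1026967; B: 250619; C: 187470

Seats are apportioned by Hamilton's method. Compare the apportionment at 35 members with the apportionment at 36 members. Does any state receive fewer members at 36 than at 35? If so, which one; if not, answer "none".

At 35 seats: A 25, B 6, C 4.
At 36 seats: A 25, B 6, C 5.
No state's allocation decreased.

none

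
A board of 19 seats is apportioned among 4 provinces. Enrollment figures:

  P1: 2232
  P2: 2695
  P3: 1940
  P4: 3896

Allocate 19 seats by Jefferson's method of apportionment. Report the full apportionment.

P1=4, P2=5, P3=3, P4=7

Standard divisor 10763/19 ≈ 566.474; standard quotas: P1 3.940, P2 4.758, P3 3.425, P4 6.878.
Rounding down gives 3, 4, 3, 6 = 16 seats, so the divisor must be adjusted.
With modified divisor 500: modified quotas P1 4.464, P2 5.390, P3 3.880, P4 7.792.
Rounding down: P1 4, P2 5, P3 3, P4 7 (total 19).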